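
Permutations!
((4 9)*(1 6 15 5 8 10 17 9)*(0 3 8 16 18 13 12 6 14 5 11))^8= ((0 3 8 10 17 9 4 1 14 5 16 18 13 12 6 15 11))^8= (0 14 11 1 15 4 6 9 12 17 13 10 18 8 16 3 5)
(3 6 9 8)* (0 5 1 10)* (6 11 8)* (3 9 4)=(0 5 1 10)(3 11 8 9 6 4)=[5, 10, 2, 11, 3, 1, 4, 7, 9, 6, 0, 8]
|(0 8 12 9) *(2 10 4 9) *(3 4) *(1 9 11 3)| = 21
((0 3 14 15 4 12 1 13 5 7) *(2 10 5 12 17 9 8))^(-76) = (0 2 4)(1 12 13)(3 10 17)(5 9 14)(7 8 15)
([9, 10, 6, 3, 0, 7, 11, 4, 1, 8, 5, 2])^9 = (11)(0 9 8 1 10 5 7 4)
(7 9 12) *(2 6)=(2 6)(7 9 12)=[0, 1, 6, 3, 4, 5, 2, 9, 8, 12, 10, 11, 7]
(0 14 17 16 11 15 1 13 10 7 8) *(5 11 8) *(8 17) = (0 14 8)(1 13 10 7 5 11 15)(16 17) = [14, 13, 2, 3, 4, 11, 6, 5, 0, 9, 7, 15, 12, 10, 8, 1, 17, 16]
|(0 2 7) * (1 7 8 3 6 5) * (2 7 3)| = 4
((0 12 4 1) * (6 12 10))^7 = ((0 10 6 12 4 1))^7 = (0 10 6 12 4 1)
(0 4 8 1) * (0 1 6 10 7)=(0 4 8 6 10 7)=[4, 1, 2, 3, 8, 5, 10, 0, 6, 9, 7]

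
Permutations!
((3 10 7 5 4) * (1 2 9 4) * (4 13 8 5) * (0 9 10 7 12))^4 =(0 5 12 8 10 13 2 9 1)(3 7 4)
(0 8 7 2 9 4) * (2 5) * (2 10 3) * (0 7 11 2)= (0 8 11 2 9 4 7 5 10 3)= [8, 1, 9, 0, 7, 10, 6, 5, 11, 4, 3, 2]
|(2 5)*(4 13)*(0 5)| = |(0 5 2)(4 13)| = 6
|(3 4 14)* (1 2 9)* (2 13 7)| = |(1 13 7 2 9)(3 4 14)| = 15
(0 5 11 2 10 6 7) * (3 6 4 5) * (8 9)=(0 3 6 7)(2 10 4 5 11)(8 9)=[3, 1, 10, 6, 5, 11, 7, 0, 9, 8, 4, 2]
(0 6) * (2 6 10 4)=(0 10 4 2 6)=[10, 1, 6, 3, 2, 5, 0, 7, 8, 9, 4]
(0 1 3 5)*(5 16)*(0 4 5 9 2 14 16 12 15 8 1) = [0, 3, 14, 12, 5, 4, 6, 7, 1, 2, 10, 11, 15, 13, 16, 8, 9] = (1 3 12 15 8)(2 14 16 9)(4 5)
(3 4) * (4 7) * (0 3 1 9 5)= (0 3 7 4 1 9 5)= [3, 9, 2, 7, 1, 0, 6, 4, 8, 5]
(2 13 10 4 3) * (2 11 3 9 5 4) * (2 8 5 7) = (2 13 10 8 5 4 9 7)(3 11) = [0, 1, 13, 11, 9, 4, 6, 2, 5, 7, 8, 3, 12, 10]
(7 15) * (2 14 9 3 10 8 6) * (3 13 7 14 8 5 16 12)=(2 8 6)(3 10 5 16 12)(7 15 14 9 13)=[0, 1, 8, 10, 4, 16, 2, 15, 6, 13, 5, 11, 3, 7, 9, 14, 12]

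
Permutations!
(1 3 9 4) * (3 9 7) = (1 9 4)(3 7) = [0, 9, 2, 7, 1, 5, 6, 3, 8, 4]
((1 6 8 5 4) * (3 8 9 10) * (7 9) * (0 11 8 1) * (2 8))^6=(11)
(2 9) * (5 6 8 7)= [0, 1, 9, 3, 4, 6, 8, 5, 7, 2]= (2 9)(5 6 8 7)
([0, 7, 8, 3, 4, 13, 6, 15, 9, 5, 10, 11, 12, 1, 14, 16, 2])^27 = (16)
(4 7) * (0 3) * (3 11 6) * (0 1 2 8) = [11, 2, 8, 1, 7, 5, 3, 4, 0, 9, 10, 6] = (0 11 6 3 1 2 8)(4 7)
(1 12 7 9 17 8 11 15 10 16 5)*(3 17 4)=(1 12 7 9 4 3 17 8 11 15 10 16 5)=[0, 12, 2, 17, 3, 1, 6, 9, 11, 4, 16, 15, 7, 13, 14, 10, 5, 8]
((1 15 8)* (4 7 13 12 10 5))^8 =(1 8 15)(4 13 10)(5 7 12)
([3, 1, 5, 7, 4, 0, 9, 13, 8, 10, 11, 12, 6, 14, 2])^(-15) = (0 5 2 14 13 7 3)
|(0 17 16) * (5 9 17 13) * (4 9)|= |(0 13 5 4 9 17 16)|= 7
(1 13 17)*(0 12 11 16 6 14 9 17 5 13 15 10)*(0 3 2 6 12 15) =(0 15 10 3 2 6 14 9 17 1)(5 13)(11 16 12) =[15, 0, 6, 2, 4, 13, 14, 7, 8, 17, 3, 16, 11, 5, 9, 10, 12, 1]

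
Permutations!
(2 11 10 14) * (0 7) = (0 7)(2 11 10 14) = [7, 1, 11, 3, 4, 5, 6, 0, 8, 9, 14, 10, 12, 13, 2]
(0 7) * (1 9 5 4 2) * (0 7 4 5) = (0 4 2 1 9) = [4, 9, 1, 3, 2, 5, 6, 7, 8, 0]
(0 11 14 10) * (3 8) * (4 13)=[11, 1, 2, 8, 13, 5, 6, 7, 3, 9, 0, 14, 12, 4, 10]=(0 11 14 10)(3 8)(4 13)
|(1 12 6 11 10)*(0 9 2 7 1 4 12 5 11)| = |(0 9 2 7 1 5 11 10 4 12 6)| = 11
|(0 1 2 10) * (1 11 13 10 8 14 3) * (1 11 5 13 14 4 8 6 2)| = |(0 5 13 10)(2 6)(3 11 14)(4 8)| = 12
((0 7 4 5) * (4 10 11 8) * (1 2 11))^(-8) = (0 7 10 1 2 11 8 4 5)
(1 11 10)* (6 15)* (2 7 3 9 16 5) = (1 11 10)(2 7 3 9 16 5)(6 15) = [0, 11, 7, 9, 4, 2, 15, 3, 8, 16, 1, 10, 12, 13, 14, 6, 5]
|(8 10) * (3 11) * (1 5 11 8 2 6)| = |(1 5 11 3 8 10 2 6)| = 8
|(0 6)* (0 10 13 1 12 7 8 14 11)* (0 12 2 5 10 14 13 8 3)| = |(0 6 14 11 12 7 3)(1 2 5 10 8 13)| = 42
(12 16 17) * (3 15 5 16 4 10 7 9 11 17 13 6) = (3 15 5 16 13 6)(4 10 7 9 11 17 12) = [0, 1, 2, 15, 10, 16, 3, 9, 8, 11, 7, 17, 4, 6, 14, 5, 13, 12]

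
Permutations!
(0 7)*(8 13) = (0 7)(8 13) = [7, 1, 2, 3, 4, 5, 6, 0, 13, 9, 10, 11, 12, 8]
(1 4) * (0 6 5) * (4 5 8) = (0 6 8 4 1 5) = [6, 5, 2, 3, 1, 0, 8, 7, 4]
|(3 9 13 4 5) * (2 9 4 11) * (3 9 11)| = |(2 11)(3 4 5 9 13)| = 10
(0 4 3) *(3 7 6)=(0 4 7 6 3)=[4, 1, 2, 0, 7, 5, 3, 6]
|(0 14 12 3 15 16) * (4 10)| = |(0 14 12 3 15 16)(4 10)| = 6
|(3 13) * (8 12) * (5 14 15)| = |(3 13)(5 14 15)(8 12)| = 6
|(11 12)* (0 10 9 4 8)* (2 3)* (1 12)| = 30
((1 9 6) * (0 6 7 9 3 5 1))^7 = (0 6)(1 3 5)(7 9)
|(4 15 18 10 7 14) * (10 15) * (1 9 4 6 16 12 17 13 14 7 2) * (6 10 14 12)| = 6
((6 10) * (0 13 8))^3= (13)(6 10)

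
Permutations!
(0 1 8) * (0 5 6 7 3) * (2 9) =(0 1 8 5 6 7 3)(2 9) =[1, 8, 9, 0, 4, 6, 7, 3, 5, 2]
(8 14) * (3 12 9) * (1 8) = [0, 8, 2, 12, 4, 5, 6, 7, 14, 3, 10, 11, 9, 13, 1] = (1 8 14)(3 12 9)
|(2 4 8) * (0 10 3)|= 3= |(0 10 3)(2 4 8)|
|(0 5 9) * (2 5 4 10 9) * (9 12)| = 10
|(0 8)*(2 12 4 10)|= |(0 8)(2 12 4 10)|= 4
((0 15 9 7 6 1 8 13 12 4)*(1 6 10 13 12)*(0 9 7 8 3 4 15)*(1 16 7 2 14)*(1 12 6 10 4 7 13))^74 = ((1 3 7 4 9 8 6 10)(2 14 12 15)(13 16))^74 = (16)(1 7 9 6)(2 12)(3 4 8 10)(14 15)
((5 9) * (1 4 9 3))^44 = ((1 4 9 5 3))^44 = (1 3 5 9 4)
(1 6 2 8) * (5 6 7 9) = (1 7 9 5 6 2 8) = [0, 7, 8, 3, 4, 6, 2, 9, 1, 5]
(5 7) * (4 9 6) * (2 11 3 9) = [0, 1, 11, 9, 2, 7, 4, 5, 8, 6, 10, 3] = (2 11 3 9 6 4)(5 7)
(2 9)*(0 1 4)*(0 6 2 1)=(1 4 6 2 9)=[0, 4, 9, 3, 6, 5, 2, 7, 8, 1]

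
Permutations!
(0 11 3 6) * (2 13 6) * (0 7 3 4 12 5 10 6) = [11, 1, 13, 2, 12, 10, 7, 3, 8, 9, 6, 4, 5, 0] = (0 11 4 12 5 10 6 7 3 2 13)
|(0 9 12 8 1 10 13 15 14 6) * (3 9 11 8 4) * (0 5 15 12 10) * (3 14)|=20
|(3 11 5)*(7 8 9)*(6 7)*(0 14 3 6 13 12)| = 11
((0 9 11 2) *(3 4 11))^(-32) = ((0 9 3 4 11 2))^(-32) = (0 11 3)(2 4 9)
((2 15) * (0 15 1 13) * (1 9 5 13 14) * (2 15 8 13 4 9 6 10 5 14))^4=(15)(0 8 13)(1 5)(2 4)(6 9)(10 14)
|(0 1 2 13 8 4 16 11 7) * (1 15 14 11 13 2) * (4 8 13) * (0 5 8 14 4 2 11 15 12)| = 18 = |(0 12)(2 11 7 5 8 14 15 4 16)|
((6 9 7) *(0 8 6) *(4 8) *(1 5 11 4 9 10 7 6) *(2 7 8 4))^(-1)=((0 9 6 10 8 1 5 11 2 7))^(-1)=(0 7 2 11 5 1 8 10 6 9)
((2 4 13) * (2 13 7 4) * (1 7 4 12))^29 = (13)(1 12 7)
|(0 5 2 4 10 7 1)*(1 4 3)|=15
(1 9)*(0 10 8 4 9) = (0 10 8 4 9 1) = [10, 0, 2, 3, 9, 5, 6, 7, 4, 1, 8]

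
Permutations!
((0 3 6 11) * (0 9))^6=(0 3 6 11 9)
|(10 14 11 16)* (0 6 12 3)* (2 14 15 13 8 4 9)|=20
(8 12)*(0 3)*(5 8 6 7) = (0 3)(5 8 12 6 7) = [3, 1, 2, 0, 4, 8, 7, 5, 12, 9, 10, 11, 6]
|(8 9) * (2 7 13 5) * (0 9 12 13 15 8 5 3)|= |(0 9 5 2 7 15 8 12 13 3)|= 10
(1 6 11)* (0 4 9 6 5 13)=(0 4 9 6 11 1 5 13)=[4, 5, 2, 3, 9, 13, 11, 7, 8, 6, 10, 1, 12, 0]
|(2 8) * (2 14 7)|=|(2 8 14 7)|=4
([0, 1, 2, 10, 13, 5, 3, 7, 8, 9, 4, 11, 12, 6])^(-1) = (3 6 13 4 10)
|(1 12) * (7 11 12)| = |(1 7 11 12)| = 4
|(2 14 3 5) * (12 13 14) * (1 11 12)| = 8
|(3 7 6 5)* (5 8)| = |(3 7 6 8 5)| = 5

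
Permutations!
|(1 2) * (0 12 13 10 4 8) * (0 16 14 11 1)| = |(0 12 13 10 4 8 16 14 11 1 2)| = 11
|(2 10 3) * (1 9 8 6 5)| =|(1 9 8 6 5)(2 10 3)| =15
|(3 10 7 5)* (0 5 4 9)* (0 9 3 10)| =6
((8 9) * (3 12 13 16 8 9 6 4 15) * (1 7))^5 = ((1 7)(3 12 13 16 8 6 4 15))^5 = (1 7)(3 6 13 15 8 12 4 16)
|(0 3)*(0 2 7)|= |(0 3 2 7)|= 4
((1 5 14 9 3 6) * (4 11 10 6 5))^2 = (1 11 6 4 10)(3 14)(5 9)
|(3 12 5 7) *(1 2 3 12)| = 3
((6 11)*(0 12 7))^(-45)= ((0 12 7)(6 11))^(-45)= (12)(6 11)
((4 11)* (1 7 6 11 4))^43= (1 11 6 7)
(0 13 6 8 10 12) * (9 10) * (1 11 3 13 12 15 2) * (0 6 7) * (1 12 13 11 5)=[13, 5, 12, 11, 4, 1, 8, 0, 9, 10, 15, 3, 6, 7, 14, 2]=(0 13 7)(1 5)(2 12 6 8 9 10 15)(3 11)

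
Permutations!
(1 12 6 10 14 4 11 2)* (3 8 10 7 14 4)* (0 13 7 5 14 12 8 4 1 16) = [13, 8, 16, 4, 11, 14, 5, 12, 10, 9, 1, 2, 6, 7, 3, 15, 0] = (0 13 7 12 6 5 14 3 4 11 2 16)(1 8 10)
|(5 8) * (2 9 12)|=|(2 9 12)(5 8)|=6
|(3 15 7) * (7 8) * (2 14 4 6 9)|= |(2 14 4 6 9)(3 15 8 7)|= 20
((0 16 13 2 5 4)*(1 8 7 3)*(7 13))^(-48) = ((0 16 7 3 1 8 13 2 5 4))^(-48) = (0 7 1 13 5)(2 4 16 3 8)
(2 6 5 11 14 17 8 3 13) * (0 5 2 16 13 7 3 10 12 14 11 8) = (0 5 8 10 12 14 17)(2 6)(3 7)(13 16) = [5, 1, 6, 7, 4, 8, 2, 3, 10, 9, 12, 11, 14, 16, 17, 15, 13, 0]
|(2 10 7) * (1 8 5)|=3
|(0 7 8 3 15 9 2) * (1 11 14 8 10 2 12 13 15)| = 20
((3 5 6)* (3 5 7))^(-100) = (7)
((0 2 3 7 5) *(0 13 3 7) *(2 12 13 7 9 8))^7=(0 3 13 12)(2 9 8)(5 7)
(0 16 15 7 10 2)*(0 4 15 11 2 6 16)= (2 4 15 7 10 6 16 11)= [0, 1, 4, 3, 15, 5, 16, 10, 8, 9, 6, 2, 12, 13, 14, 7, 11]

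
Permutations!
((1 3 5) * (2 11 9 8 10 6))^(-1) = (1 5 3)(2 6 10 8 9 11)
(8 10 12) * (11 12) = (8 10 11 12) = [0, 1, 2, 3, 4, 5, 6, 7, 10, 9, 11, 12, 8]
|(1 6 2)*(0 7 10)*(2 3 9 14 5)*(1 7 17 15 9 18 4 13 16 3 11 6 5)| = |(0 17 15 9 14 1 5 2 7 10)(3 18 4 13 16)(6 11)| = 10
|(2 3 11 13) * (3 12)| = 5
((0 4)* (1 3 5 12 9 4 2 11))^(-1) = ((0 2 11 1 3 5 12 9 4))^(-1) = (0 4 9 12 5 3 1 11 2)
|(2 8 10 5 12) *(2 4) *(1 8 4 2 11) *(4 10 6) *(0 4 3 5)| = 11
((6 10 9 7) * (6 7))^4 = (6 10 9)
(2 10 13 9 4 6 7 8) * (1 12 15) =(1 12 15)(2 10 13 9 4 6 7 8) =[0, 12, 10, 3, 6, 5, 7, 8, 2, 4, 13, 11, 15, 9, 14, 1]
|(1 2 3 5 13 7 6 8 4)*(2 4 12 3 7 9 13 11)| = |(1 4)(2 7 6 8 12 3 5 11)(9 13)| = 8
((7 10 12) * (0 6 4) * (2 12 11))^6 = (2 12 7 10 11)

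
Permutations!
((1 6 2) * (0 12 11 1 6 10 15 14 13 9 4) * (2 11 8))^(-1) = (0 4 9 13 14 15 10 1 11 6 2 8 12)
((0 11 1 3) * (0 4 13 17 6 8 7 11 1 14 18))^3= ((0 1 3 4 13 17 6 8 7 11 14 18))^3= (0 4 6 11)(1 13 8 14)(3 17 7 18)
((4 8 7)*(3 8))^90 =(3 7)(4 8) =((3 8 7 4))^90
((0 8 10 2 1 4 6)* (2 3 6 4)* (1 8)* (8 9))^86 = (0 3 8 2)(1 6 10 9)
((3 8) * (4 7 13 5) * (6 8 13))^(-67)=(3 4 8 5 6 13 7)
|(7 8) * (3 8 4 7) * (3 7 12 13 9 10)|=8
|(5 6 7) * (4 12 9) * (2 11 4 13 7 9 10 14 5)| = |(2 11 4 12 10 14 5 6 9 13 7)| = 11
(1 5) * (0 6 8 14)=(0 6 8 14)(1 5)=[6, 5, 2, 3, 4, 1, 8, 7, 14, 9, 10, 11, 12, 13, 0]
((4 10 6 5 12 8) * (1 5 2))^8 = (12) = ((1 5 12 8 4 10 6 2))^8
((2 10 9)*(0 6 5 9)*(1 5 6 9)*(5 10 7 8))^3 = (0 7 1 9 8 10 2 5)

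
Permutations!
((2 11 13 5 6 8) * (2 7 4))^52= ((2 11 13 5 6 8 7 4))^52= (2 6)(4 5)(7 13)(8 11)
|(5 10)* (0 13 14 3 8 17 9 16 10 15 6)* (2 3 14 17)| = |(0 13 17 9 16 10 5 15 6)(2 3 8)| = 9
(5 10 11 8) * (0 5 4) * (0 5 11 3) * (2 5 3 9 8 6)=(0 11 6 2 5 10 9 8 4 3)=[11, 1, 5, 0, 3, 10, 2, 7, 4, 8, 9, 6]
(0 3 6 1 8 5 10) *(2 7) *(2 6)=(0 3 2 7 6 1 8 5 10)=[3, 8, 7, 2, 4, 10, 1, 6, 5, 9, 0]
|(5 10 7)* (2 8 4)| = |(2 8 4)(5 10 7)| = 3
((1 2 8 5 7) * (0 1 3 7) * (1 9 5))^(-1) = ((0 9 5)(1 2 8)(3 7))^(-1) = (0 5 9)(1 8 2)(3 7)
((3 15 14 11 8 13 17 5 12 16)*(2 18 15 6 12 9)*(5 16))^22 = (2 16 15 6 11 5 13)(3 14 12 8 9 17 18)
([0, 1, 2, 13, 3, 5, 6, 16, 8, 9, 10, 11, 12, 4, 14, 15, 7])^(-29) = (3 13 4)(7 16)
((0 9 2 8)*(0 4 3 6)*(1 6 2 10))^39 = (0 6 1 10 9)(2 3 4 8)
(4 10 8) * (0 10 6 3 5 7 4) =(0 10 8)(3 5 7 4 6) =[10, 1, 2, 5, 6, 7, 3, 4, 0, 9, 8]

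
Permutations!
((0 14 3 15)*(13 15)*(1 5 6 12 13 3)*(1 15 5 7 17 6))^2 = ((0 14 15)(1 7 17 6 12 13 5))^2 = (0 15 14)(1 17 12 5 7 6 13)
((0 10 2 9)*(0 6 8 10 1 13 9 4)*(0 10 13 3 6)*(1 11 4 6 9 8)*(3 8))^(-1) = (0 9 3 13 8 1 6 2 10 4 11)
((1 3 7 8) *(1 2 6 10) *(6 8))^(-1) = (1 10 6 7 3)(2 8)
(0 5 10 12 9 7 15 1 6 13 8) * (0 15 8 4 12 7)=[5, 6, 2, 3, 12, 10, 13, 8, 15, 0, 7, 11, 9, 4, 14, 1]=(0 5 10 7 8 15 1 6 13 4 12 9)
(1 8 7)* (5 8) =(1 5 8 7) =[0, 5, 2, 3, 4, 8, 6, 1, 7]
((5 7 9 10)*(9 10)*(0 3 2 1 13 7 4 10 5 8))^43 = (0 1 5 8 2 7 10 3 13 4)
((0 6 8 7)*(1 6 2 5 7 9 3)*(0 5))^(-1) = ((0 2)(1 6 8 9 3)(5 7))^(-1) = (0 2)(1 3 9 8 6)(5 7)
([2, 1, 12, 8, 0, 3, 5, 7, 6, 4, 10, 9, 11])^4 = [9, 1, 4, 3, 11, 5, 6, 7, 8, 12, 10, 2, 0]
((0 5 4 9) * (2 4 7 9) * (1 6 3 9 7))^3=(0 6)(1 9)(2 4)(3 5)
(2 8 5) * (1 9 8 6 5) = (1 9 8)(2 6 5) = [0, 9, 6, 3, 4, 2, 5, 7, 1, 8]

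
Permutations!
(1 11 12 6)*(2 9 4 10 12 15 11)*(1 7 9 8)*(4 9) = (1 2 8)(4 10 12 6 7)(11 15) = [0, 2, 8, 3, 10, 5, 7, 4, 1, 9, 12, 15, 6, 13, 14, 11]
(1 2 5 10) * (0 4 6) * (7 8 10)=[4, 2, 5, 3, 6, 7, 0, 8, 10, 9, 1]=(0 4 6)(1 2 5 7 8 10)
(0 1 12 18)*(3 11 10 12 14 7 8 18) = [1, 14, 2, 11, 4, 5, 6, 8, 18, 9, 12, 10, 3, 13, 7, 15, 16, 17, 0] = (0 1 14 7 8 18)(3 11 10 12)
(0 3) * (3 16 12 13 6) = (0 16 12 13 6 3) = [16, 1, 2, 0, 4, 5, 3, 7, 8, 9, 10, 11, 13, 6, 14, 15, 12]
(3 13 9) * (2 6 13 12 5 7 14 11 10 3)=(2 6 13 9)(3 12 5 7 14 11 10)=[0, 1, 6, 12, 4, 7, 13, 14, 8, 2, 3, 10, 5, 9, 11]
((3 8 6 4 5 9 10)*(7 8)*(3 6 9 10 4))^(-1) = (3 6 10 5 4 9 8 7)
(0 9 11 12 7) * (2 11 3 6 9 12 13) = (0 12 7)(2 11 13)(3 6 9) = [12, 1, 11, 6, 4, 5, 9, 0, 8, 3, 10, 13, 7, 2]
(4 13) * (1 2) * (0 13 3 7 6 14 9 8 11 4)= (0 13)(1 2)(3 7 6 14 9 8 11 4)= [13, 2, 1, 7, 3, 5, 14, 6, 11, 8, 10, 4, 12, 0, 9]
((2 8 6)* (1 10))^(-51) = (1 10)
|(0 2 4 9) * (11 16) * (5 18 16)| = |(0 2 4 9)(5 18 16 11)| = 4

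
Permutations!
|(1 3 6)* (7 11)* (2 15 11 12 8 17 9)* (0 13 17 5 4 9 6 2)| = 15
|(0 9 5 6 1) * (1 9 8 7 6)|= |(0 8 7 6 9 5 1)|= 7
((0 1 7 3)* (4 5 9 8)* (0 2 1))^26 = ((1 7 3 2)(4 5 9 8))^26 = (1 3)(2 7)(4 9)(5 8)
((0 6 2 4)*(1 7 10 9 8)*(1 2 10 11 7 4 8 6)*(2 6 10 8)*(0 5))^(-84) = (11)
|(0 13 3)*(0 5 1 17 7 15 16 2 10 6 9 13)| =|(1 17 7 15 16 2 10 6 9 13 3 5)| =12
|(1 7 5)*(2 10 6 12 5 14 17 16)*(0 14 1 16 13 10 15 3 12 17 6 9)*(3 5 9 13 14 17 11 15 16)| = 10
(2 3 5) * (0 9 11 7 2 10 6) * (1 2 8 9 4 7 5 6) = (0 4 7 8 9 11 5 10 1 2 3 6) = [4, 2, 3, 6, 7, 10, 0, 8, 9, 11, 1, 5]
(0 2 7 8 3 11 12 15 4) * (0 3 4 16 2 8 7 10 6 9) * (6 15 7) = (0 8 4 3 11 12 7 6 9)(2 10 15 16) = [8, 1, 10, 11, 3, 5, 9, 6, 4, 0, 15, 12, 7, 13, 14, 16, 2]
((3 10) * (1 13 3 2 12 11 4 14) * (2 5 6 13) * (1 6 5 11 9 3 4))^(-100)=(14)(1 10 9 2 11 3 12)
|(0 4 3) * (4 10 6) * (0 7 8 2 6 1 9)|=12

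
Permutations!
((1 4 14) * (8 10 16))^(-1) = (1 14 4)(8 16 10)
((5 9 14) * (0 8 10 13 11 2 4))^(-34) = (0 8 10 13 11 2 4)(5 14 9)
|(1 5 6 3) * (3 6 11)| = |(1 5 11 3)| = 4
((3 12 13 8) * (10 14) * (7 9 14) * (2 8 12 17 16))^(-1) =(2 16 17 3 8)(7 10 14 9)(12 13)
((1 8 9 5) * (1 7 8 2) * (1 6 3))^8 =(9)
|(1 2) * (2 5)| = |(1 5 2)| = 3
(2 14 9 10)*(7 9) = (2 14 7 9 10) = [0, 1, 14, 3, 4, 5, 6, 9, 8, 10, 2, 11, 12, 13, 7]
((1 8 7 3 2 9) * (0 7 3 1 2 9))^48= (0 2 9 3 8 1 7)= ((0 7 1 8 3 9 2))^48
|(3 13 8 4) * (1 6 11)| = 12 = |(1 6 11)(3 13 8 4)|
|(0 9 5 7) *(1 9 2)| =6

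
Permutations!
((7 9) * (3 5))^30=(9)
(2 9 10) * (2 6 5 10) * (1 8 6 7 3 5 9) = (1 8 6 9 2)(3 5 10 7) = [0, 8, 1, 5, 4, 10, 9, 3, 6, 2, 7]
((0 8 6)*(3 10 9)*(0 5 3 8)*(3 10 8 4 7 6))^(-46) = ((3 8)(4 7 6 5 10 9))^(-46) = (4 6 10)(5 9 7)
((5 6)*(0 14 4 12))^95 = ((0 14 4 12)(5 6))^95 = (0 12 4 14)(5 6)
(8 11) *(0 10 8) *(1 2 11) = (0 10 8 1 2 11) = [10, 2, 11, 3, 4, 5, 6, 7, 1, 9, 8, 0]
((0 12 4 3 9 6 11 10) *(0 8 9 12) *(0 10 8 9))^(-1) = ((0 10 9 6 11 8)(3 12 4))^(-1) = (0 8 11 6 9 10)(3 4 12)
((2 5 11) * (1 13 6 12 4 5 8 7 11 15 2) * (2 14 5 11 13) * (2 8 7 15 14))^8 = ((1 8 15 2 7 13 6 12 4 11)(5 14))^8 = (1 4 6 7 15)(2 8 11 12 13)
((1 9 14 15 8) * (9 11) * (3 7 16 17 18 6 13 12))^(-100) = (1 9 15)(3 18)(6 7)(8 11 14)(12 17)(13 16)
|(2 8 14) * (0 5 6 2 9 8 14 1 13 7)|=10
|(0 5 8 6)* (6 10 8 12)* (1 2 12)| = |(0 5 1 2 12 6)(8 10)| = 6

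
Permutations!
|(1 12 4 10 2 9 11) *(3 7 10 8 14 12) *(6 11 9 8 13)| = |(1 3 7 10 2 8 14 12 4 13 6 11)| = 12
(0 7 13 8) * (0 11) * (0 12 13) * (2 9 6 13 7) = [2, 1, 9, 3, 4, 5, 13, 0, 11, 6, 10, 12, 7, 8] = (0 2 9 6 13 8 11 12 7)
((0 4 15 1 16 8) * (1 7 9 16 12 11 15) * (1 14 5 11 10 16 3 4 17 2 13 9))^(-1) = (0 8 16 10 12 1 7 15 11 5 14 4 3 9 13 2 17)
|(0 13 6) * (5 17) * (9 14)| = |(0 13 6)(5 17)(9 14)| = 6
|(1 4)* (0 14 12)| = 6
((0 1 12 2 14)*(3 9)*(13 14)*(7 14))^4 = (0 13 1 7 12 14 2)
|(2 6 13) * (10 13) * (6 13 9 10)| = |(2 13)(9 10)| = 2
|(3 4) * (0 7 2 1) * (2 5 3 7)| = 12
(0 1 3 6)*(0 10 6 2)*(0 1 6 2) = (0 6 10 2 1 3) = [6, 3, 1, 0, 4, 5, 10, 7, 8, 9, 2]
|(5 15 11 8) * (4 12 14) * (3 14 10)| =|(3 14 4 12 10)(5 15 11 8)| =20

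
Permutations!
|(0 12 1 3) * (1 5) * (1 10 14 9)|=8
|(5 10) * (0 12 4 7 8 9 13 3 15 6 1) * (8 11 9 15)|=12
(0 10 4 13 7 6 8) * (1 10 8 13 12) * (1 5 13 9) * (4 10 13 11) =(0 8)(1 13 7 6 9)(4 12 5 11) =[8, 13, 2, 3, 12, 11, 9, 6, 0, 1, 10, 4, 5, 7]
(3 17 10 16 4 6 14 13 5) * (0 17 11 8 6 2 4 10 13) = (0 17 13 5 3 11 8 6 14)(2 4)(10 16) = [17, 1, 4, 11, 2, 3, 14, 7, 6, 9, 16, 8, 12, 5, 0, 15, 10, 13]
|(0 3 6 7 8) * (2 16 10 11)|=|(0 3 6 7 8)(2 16 10 11)|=20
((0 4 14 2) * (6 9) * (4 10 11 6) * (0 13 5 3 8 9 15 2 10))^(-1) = (2 15 6 11 10 14 4 9 8 3 5 13)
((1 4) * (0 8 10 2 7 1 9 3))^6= (0 4 2)(1 10 3)(7 8 9)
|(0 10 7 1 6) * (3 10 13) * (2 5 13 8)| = 10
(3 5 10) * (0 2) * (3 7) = (0 2)(3 5 10 7) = [2, 1, 0, 5, 4, 10, 6, 3, 8, 9, 7]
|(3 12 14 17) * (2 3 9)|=6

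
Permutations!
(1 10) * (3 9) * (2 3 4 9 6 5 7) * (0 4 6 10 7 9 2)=(0 4 2 3 10 1 7)(5 9 6)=[4, 7, 3, 10, 2, 9, 5, 0, 8, 6, 1]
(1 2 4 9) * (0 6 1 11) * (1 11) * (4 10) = [6, 2, 10, 3, 9, 5, 11, 7, 8, 1, 4, 0] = (0 6 11)(1 2 10 4 9)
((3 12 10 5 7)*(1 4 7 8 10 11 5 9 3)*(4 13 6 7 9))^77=((1 13 6 7)(3 12 11 5 8 10 4 9))^77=(1 13 6 7)(3 10 11 9 8 12 4 5)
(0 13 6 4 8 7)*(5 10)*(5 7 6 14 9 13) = [5, 1, 2, 3, 8, 10, 4, 0, 6, 13, 7, 11, 12, 14, 9] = (0 5 10 7)(4 8 6)(9 13 14)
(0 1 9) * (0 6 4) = [1, 9, 2, 3, 0, 5, 4, 7, 8, 6] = (0 1 9 6 4)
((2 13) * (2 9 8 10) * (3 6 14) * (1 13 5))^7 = (3 6 14)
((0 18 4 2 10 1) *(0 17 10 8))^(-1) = ((0 18 4 2 8)(1 17 10))^(-1) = (0 8 2 4 18)(1 10 17)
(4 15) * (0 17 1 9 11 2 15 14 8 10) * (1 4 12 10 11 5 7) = (0 17 4 14 8 11 2 15 12 10)(1 9 5 7) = [17, 9, 15, 3, 14, 7, 6, 1, 11, 5, 0, 2, 10, 13, 8, 12, 16, 4]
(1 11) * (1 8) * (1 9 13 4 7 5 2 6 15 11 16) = [0, 16, 6, 3, 7, 2, 15, 5, 9, 13, 10, 8, 12, 4, 14, 11, 1] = (1 16)(2 6 15 11 8 9 13 4 7 5)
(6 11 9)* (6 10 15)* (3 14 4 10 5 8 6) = (3 14 4 10 15)(5 8 6 11 9) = [0, 1, 2, 14, 10, 8, 11, 7, 6, 5, 15, 9, 12, 13, 4, 3]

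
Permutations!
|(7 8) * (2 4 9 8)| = 5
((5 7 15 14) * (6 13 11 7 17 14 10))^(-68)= (5 17 14)(6 15 11)(7 13 10)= ((5 17 14)(6 13 11 7 15 10))^(-68)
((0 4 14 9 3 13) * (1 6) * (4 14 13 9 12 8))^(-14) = (0 4 12)(8 14 13)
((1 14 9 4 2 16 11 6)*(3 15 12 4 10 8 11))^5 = (1 11 10 14 6 8 9)(2 4 12 15 3 16) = ((1 14 9 10 8 11 6)(2 16 3 15 12 4))^5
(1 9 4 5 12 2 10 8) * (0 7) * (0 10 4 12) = (0 7 10 8 1 9 12 2 4 5) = [7, 9, 4, 3, 5, 0, 6, 10, 1, 12, 8, 11, 2]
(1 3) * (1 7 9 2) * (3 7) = (1 7 9 2) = [0, 7, 1, 3, 4, 5, 6, 9, 8, 2]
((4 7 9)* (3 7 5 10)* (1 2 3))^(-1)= (1 10 5 4 9 7 3 2)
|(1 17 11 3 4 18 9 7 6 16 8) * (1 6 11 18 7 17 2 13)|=12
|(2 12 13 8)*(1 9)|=|(1 9)(2 12 13 8)|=4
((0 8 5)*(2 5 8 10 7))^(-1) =(0 5 2 7 10)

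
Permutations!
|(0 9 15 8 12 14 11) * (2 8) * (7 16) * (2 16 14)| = |(0 9 15 16 7 14 11)(2 8 12)| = 21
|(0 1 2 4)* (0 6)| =|(0 1 2 4 6)| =5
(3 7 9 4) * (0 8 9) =(0 8 9 4 3 7) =[8, 1, 2, 7, 3, 5, 6, 0, 9, 4]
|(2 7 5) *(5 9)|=4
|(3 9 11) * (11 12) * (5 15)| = 4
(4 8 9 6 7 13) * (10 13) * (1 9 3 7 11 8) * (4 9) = (1 4)(3 7 10 13 9 6 11 8) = [0, 4, 2, 7, 1, 5, 11, 10, 3, 6, 13, 8, 12, 9]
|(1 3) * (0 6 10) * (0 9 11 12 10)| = |(0 6)(1 3)(9 11 12 10)| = 4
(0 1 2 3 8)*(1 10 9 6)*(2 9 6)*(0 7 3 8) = (0 10 6 1 9 2 8 7 3) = [10, 9, 8, 0, 4, 5, 1, 3, 7, 2, 6]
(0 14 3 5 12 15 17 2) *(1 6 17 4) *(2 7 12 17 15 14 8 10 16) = (0 8 10 16 2)(1 6 15 4)(3 5 17 7 12 14) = [8, 6, 0, 5, 1, 17, 15, 12, 10, 9, 16, 11, 14, 13, 3, 4, 2, 7]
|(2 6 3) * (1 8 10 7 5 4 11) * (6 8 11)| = 8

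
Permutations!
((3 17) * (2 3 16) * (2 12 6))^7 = ((2 3 17 16 12 6))^7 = (2 3 17 16 12 6)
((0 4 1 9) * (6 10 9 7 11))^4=((0 4 1 7 11 6 10 9))^4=(0 11)(1 10)(4 6)(7 9)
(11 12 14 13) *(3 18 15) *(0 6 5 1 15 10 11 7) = (0 6 5 1 15 3 18 10 11 12 14 13 7) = [6, 15, 2, 18, 4, 1, 5, 0, 8, 9, 11, 12, 14, 7, 13, 3, 16, 17, 10]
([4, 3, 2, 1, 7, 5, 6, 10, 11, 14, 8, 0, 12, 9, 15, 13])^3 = (0 10)(1 3)(4 8)(7 11)(9 13 15 14)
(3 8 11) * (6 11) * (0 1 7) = (0 1 7)(3 8 6 11) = [1, 7, 2, 8, 4, 5, 11, 0, 6, 9, 10, 3]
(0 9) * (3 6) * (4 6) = (0 9)(3 4 6) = [9, 1, 2, 4, 6, 5, 3, 7, 8, 0]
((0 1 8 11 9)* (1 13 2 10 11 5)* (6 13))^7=((0 6 13 2 10 11 9)(1 8 5))^7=(13)(1 8 5)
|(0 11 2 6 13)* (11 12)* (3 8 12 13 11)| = 6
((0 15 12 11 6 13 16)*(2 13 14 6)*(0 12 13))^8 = (0 15 13 16 12 11 2)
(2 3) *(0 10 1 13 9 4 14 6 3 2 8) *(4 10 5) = (0 5 4 14 6 3 8)(1 13 9 10) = [5, 13, 2, 8, 14, 4, 3, 7, 0, 10, 1, 11, 12, 9, 6]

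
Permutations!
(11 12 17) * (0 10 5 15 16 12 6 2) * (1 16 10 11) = [11, 16, 0, 3, 4, 15, 2, 7, 8, 9, 5, 6, 17, 13, 14, 10, 12, 1] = (0 11 6 2)(1 16 12 17)(5 15 10)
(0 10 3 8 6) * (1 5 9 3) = (0 10 1 5 9 3 8 6) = [10, 5, 2, 8, 4, 9, 0, 7, 6, 3, 1]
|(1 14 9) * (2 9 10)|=5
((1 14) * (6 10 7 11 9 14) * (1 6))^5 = ((6 10 7 11 9 14))^5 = (6 14 9 11 7 10)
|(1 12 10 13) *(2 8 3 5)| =|(1 12 10 13)(2 8 3 5)| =4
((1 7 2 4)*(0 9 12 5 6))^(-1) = (0 6 5 12 9)(1 4 2 7)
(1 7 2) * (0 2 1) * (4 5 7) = (0 2)(1 4 5 7) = [2, 4, 0, 3, 5, 7, 6, 1]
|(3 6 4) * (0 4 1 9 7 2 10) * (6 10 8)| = |(0 4 3 10)(1 9 7 2 8 6)| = 12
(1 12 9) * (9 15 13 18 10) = (1 12 15 13 18 10 9) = [0, 12, 2, 3, 4, 5, 6, 7, 8, 1, 9, 11, 15, 18, 14, 13, 16, 17, 10]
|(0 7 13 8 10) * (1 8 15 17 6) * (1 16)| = 10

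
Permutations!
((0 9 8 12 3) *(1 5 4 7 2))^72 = (0 8 3 9 12)(1 4 2 5 7)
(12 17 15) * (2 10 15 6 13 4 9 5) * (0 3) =(0 3)(2 10 15 12 17 6 13 4 9 5) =[3, 1, 10, 0, 9, 2, 13, 7, 8, 5, 15, 11, 17, 4, 14, 12, 16, 6]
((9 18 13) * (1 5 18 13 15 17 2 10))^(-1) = (1 10 2 17 15 18 5)(9 13)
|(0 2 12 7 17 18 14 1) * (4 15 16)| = |(0 2 12 7 17 18 14 1)(4 15 16)| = 24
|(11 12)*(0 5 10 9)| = 4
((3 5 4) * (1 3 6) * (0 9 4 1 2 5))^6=((0 9 4 6 2 5 1 3))^6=(0 1 2 4)(3 5 6 9)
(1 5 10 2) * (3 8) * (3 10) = (1 5 3 8 10 2) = [0, 5, 1, 8, 4, 3, 6, 7, 10, 9, 2]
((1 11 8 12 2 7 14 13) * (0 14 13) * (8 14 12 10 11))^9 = ((0 12 2 7 13 1 8 10 11 14))^9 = (0 14 11 10 8 1 13 7 2 12)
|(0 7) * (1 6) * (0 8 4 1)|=|(0 7 8 4 1 6)|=6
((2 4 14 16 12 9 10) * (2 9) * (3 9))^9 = (2 12 16 14 4)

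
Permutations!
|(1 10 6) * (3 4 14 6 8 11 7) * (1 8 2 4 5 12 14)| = 8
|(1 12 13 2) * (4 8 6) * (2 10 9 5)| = 21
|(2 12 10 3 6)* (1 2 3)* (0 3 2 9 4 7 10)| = 5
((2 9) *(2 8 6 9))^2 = (6 8 9)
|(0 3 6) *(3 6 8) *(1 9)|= |(0 6)(1 9)(3 8)|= 2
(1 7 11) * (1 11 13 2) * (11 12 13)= (1 7 11 12 13 2)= [0, 7, 1, 3, 4, 5, 6, 11, 8, 9, 10, 12, 13, 2]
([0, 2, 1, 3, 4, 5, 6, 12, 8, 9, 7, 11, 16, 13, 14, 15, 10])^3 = (1 2)(7 10 16 12)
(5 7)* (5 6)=(5 7 6)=[0, 1, 2, 3, 4, 7, 5, 6]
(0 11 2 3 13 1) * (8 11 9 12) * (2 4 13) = (0 9 12 8 11 4 13 1)(2 3) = [9, 0, 3, 2, 13, 5, 6, 7, 11, 12, 10, 4, 8, 1]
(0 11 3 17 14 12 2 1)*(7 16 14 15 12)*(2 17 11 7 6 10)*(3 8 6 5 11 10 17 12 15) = (0 7 16 14 5 11 8 6 17 3 10 2 1) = [7, 0, 1, 10, 4, 11, 17, 16, 6, 9, 2, 8, 12, 13, 5, 15, 14, 3]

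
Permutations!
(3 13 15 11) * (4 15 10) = [0, 1, 2, 13, 15, 5, 6, 7, 8, 9, 4, 3, 12, 10, 14, 11] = (3 13 10 4 15 11)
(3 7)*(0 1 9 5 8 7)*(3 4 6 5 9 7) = (9)(0 1 7 4 6 5 8 3) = [1, 7, 2, 0, 6, 8, 5, 4, 3, 9]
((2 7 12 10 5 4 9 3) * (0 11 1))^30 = (2 9 5 12)(3 4 10 7)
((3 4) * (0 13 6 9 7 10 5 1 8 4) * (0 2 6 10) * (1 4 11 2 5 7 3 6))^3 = (0 7 10 13)(1 2 11 8)(3 6 5 9 4)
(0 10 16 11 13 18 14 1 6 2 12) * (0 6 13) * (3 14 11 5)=[10, 13, 12, 14, 4, 3, 2, 7, 8, 9, 16, 0, 6, 18, 1, 15, 5, 17, 11]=(0 10 16 5 3 14 1 13 18 11)(2 12 6)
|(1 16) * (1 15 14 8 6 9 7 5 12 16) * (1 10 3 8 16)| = 9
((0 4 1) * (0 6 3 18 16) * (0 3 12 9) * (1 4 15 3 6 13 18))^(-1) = (0 9 12 6 16 18 13 1 3 15) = ((0 15 3 1 13 18 16 6 12 9))^(-1)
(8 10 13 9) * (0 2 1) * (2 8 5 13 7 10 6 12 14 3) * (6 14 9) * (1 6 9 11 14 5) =(0 8 5 13 9 1)(2 6 12 11 14 3)(7 10) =[8, 0, 6, 2, 4, 13, 12, 10, 5, 1, 7, 14, 11, 9, 3]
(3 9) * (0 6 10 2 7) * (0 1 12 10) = (0 6)(1 12 10 2 7)(3 9) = [6, 12, 7, 9, 4, 5, 0, 1, 8, 3, 2, 11, 10]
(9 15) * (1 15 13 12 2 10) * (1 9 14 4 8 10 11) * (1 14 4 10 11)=(1 15 4 8 11 14 10 9 13 12 2)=[0, 15, 1, 3, 8, 5, 6, 7, 11, 13, 9, 14, 2, 12, 10, 4]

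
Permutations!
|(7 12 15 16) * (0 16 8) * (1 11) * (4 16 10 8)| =30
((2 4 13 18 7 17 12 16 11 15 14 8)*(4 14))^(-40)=((2 14 8)(4 13 18 7 17 12 16 11 15))^(-40)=(2 8 14)(4 12 13 16 18 11 7 15 17)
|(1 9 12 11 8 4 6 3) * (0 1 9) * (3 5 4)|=30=|(0 1)(3 9 12 11 8)(4 6 5)|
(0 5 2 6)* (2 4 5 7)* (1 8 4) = [7, 8, 6, 3, 5, 1, 0, 2, 4] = (0 7 2 6)(1 8 4 5)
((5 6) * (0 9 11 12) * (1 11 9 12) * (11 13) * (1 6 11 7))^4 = ((0 12)(1 13 7)(5 11 6))^4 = (1 13 7)(5 11 6)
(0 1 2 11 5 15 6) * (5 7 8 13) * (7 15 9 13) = (0 1 2 11 15 6)(5 9 13)(7 8) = [1, 2, 11, 3, 4, 9, 0, 8, 7, 13, 10, 15, 12, 5, 14, 6]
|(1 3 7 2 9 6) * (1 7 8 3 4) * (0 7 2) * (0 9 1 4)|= 6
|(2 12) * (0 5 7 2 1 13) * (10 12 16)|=|(0 5 7 2 16 10 12 1 13)|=9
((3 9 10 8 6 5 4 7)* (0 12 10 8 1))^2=((0 12 10 1)(3 9 8 6 5 4 7))^2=(0 10)(1 12)(3 8 5 7 9 6 4)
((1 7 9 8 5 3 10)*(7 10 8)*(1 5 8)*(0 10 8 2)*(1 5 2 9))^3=(10)(1 7 9 8)(3 5)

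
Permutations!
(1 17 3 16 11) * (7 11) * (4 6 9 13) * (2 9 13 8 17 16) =(1 16 7 11)(2 9 8 17 3)(4 6 13) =[0, 16, 9, 2, 6, 5, 13, 11, 17, 8, 10, 1, 12, 4, 14, 15, 7, 3]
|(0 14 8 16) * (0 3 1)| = 6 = |(0 14 8 16 3 1)|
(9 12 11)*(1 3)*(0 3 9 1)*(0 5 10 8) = (0 3 5 10 8)(1 9 12 11) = [3, 9, 2, 5, 4, 10, 6, 7, 0, 12, 8, 1, 11]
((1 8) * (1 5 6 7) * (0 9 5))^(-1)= (0 8 1 7 6 5 9)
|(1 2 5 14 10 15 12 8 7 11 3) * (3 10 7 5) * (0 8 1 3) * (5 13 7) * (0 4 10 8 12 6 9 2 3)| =|(0 12 1 3)(2 4 10 15 6 9)(5 14)(7 11 8 13)| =12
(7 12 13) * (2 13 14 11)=(2 13 7 12 14 11)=[0, 1, 13, 3, 4, 5, 6, 12, 8, 9, 10, 2, 14, 7, 11]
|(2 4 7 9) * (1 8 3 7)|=|(1 8 3 7 9 2 4)|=7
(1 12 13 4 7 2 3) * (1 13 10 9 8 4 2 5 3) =(1 12 10 9 8 4 7 5 3 13 2) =[0, 12, 1, 13, 7, 3, 6, 5, 4, 8, 9, 11, 10, 2]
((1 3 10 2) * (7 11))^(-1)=((1 3 10 2)(7 11))^(-1)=(1 2 10 3)(7 11)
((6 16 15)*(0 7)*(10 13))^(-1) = (0 7)(6 15 16)(10 13) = ((0 7)(6 16 15)(10 13))^(-1)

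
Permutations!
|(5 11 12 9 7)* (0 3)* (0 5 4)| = |(0 3 5 11 12 9 7 4)| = 8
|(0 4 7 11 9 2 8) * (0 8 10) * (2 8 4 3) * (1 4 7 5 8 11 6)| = |(0 3 2 10)(1 4 5 8 7 6)(9 11)| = 12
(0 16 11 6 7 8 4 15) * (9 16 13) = (0 13 9 16 11 6 7 8 4 15) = [13, 1, 2, 3, 15, 5, 7, 8, 4, 16, 10, 6, 12, 9, 14, 0, 11]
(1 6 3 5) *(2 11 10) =(1 6 3 5)(2 11 10) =[0, 6, 11, 5, 4, 1, 3, 7, 8, 9, 2, 10]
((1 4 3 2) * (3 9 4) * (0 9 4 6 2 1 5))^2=(0 6 5 9 2)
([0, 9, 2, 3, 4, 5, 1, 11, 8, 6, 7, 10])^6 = [0, 1, 2, 3, 4, 5, 6, 7, 8, 9, 10, 11]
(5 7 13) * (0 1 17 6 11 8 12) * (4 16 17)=(0 1 4 16 17 6 11 8 12)(5 7 13)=[1, 4, 2, 3, 16, 7, 11, 13, 12, 9, 10, 8, 0, 5, 14, 15, 17, 6]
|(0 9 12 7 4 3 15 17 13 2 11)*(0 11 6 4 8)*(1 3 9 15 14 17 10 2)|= |(0 15 10 2 6 4 9 12 7 8)(1 3 14 17 13)|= 10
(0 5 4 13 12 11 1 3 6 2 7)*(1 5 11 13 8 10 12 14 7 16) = (0 11 5 4 8 10 12 13 14 7)(1 3 6 2 16) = [11, 3, 16, 6, 8, 4, 2, 0, 10, 9, 12, 5, 13, 14, 7, 15, 1]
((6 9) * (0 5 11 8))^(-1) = (0 8 11 5)(6 9)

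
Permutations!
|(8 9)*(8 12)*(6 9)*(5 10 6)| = 6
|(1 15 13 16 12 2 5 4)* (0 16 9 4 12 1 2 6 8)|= 12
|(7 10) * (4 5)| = |(4 5)(7 10)| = 2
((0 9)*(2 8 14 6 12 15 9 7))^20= ((0 7 2 8 14 6 12 15 9))^20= (0 2 14 12 9 7 8 6 15)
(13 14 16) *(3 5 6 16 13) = [0, 1, 2, 5, 4, 6, 16, 7, 8, 9, 10, 11, 12, 14, 13, 15, 3] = (3 5 6 16)(13 14)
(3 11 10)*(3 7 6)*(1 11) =(1 11 10 7 6 3) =[0, 11, 2, 1, 4, 5, 3, 6, 8, 9, 7, 10]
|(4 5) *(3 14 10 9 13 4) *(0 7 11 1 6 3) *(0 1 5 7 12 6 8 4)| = 24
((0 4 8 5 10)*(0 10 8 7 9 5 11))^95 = ((0 4 7 9 5 8 11))^95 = (0 5 4 8 7 11 9)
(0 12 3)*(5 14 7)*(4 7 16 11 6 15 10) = (0 12 3)(4 7 5 14 16 11 6 15 10) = [12, 1, 2, 0, 7, 14, 15, 5, 8, 9, 4, 6, 3, 13, 16, 10, 11]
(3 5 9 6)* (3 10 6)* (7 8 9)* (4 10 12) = (3 5 7 8 9)(4 10 6 12) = [0, 1, 2, 5, 10, 7, 12, 8, 9, 3, 6, 11, 4]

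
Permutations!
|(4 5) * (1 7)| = |(1 7)(4 5)| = 2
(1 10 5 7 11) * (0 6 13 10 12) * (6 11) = (0 11 1 12)(5 7 6 13 10) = [11, 12, 2, 3, 4, 7, 13, 6, 8, 9, 5, 1, 0, 10]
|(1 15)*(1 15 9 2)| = |(15)(1 9 2)| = 3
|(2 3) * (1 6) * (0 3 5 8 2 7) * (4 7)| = |(0 3 4 7)(1 6)(2 5 8)| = 12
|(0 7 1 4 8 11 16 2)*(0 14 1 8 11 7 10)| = |(0 10)(1 4 11 16 2 14)(7 8)| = 6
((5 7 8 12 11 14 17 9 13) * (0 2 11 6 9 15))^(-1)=((0 2 11 14 17 15)(5 7 8 12 6 9 13))^(-1)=(0 15 17 14 11 2)(5 13 9 6 12 8 7)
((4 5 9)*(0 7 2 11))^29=(0 7 2 11)(4 9 5)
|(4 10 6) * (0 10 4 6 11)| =3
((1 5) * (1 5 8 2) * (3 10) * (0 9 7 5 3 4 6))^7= (0 6 4 10 3 5 7 9)(1 8 2)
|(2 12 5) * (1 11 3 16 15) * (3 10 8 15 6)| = |(1 11 10 8 15)(2 12 5)(3 16 6)| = 15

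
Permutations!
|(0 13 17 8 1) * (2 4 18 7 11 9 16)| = 35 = |(0 13 17 8 1)(2 4 18 7 11 9 16)|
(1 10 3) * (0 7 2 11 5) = (0 7 2 11 5)(1 10 3) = [7, 10, 11, 1, 4, 0, 6, 2, 8, 9, 3, 5]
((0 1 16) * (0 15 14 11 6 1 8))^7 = (0 8)(1 16 15 14 11 6)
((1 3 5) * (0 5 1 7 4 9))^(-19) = ((0 5 7 4 9)(1 3))^(-19) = (0 5 7 4 9)(1 3)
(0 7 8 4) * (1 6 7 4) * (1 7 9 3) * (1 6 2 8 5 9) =(0 4)(1 2 8 7 5 9 3 6) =[4, 2, 8, 6, 0, 9, 1, 5, 7, 3]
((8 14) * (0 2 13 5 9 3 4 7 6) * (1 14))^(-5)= (0 9 6 5 7 13 4 2 3)(1 14 8)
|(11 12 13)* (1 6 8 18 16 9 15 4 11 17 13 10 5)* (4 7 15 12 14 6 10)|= |(1 10 5)(4 11 14 6 8 18 16 9 12)(7 15)(13 17)|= 18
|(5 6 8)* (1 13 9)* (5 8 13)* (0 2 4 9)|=|(0 2 4 9 1 5 6 13)|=8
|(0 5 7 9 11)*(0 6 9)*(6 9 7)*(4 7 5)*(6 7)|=|(0 4 6 5 7)(9 11)|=10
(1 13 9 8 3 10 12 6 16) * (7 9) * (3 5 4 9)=(1 13 7 3 10 12 6 16)(4 9 8 5)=[0, 13, 2, 10, 9, 4, 16, 3, 5, 8, 12, 11, 6, 7, 14, 15, 1]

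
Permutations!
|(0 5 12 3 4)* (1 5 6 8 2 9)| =10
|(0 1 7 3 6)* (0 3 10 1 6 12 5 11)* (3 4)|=21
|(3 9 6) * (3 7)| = 4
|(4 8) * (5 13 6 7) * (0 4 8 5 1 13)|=12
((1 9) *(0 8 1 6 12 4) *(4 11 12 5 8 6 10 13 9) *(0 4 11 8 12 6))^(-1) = ((1 11 6 5 12 8)(9 10 13))^(-1) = (1 8 12 5 6 11)(9 13 10)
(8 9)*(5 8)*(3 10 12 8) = [0, 1, 2, 10, 4, 3, 6, 7, 9, 5, 12, 11, 8] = (3 10 12 8 9 5)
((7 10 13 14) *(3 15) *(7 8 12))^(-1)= ((3 15)(7 10 13 14 8 12))^(-1)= (3 15)(7 12 8 14 13 10)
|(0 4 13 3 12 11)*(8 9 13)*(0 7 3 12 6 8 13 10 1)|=|(0 4 13 12 11 7 3 6 8 9 10 1)|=12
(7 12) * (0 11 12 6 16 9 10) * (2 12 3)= [11, 1, 12, 2, 4, 5, 16, 6, 8, 10, 0, 3, 7, 13, 14, 15, 9]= (0 11 3 2 12 7 6 16 9 10)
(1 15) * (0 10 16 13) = (0 10 16 13)(1 15) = [10, 15, 2, 3, 4, 5, 6, 7, 8, 9, 16, 11, 12, 0, 14, 1, 13]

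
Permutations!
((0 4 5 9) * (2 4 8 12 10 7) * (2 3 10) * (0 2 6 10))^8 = (0 8 12 6 10 7 3)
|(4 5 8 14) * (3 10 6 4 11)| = |(3 10 6 4 5 8 14 11)| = 8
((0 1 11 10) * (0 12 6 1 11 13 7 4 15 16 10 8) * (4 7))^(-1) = ((0 11 8)(1 13 4 15 16 10 12 6))^(-1) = (0 8 11)(1 6 12 10 16 15 4 13)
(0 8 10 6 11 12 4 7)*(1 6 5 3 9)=(0 8 10 5 3 9 1 6 11 12 4 7)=[8, 6, 2, 9, 7, 3, 11, 0, 10, 1, 5, 12, 4]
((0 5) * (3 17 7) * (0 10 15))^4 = (3 17 7)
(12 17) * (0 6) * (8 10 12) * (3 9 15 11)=(0 6)(3 9 15 11)(8 10 12 17)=[6, 1, 2, 9, 4, 5, 0, 7, 10, 15, 12, 3, 17, 13, 14, 11, 16, 8]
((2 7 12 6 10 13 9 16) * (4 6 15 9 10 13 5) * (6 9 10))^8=(2 16 9 4 5 10 15 12 7)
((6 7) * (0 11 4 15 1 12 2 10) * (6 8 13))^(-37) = (0 15 2 11 1 10 4 12)(6 13 8 7)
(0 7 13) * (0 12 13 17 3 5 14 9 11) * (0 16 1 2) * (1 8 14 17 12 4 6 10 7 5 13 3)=(0 5 17 1 2)(3 13 4 6 10 7 12)(8 14 9 11 16)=[5, 2, 0, 13, 6, 17, 10, 12, 14, 11, 7, 16, 3, 4, 9, 15, 8, 1]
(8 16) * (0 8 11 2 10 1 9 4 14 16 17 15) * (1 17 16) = (0 8 16 11 2 10 17 15)(1 9 4 14) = [8, 9, 10, 3, 14, 5, 6, 7, 16, 4, 17, 2, 12, 13, 1, 0, 11, 15]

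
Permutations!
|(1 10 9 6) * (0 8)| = 4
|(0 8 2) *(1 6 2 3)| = |(0 8 3 1 6 2)| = 6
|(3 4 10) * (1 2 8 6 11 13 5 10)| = |(1 2 8 6 11 13 5 10 3 4)| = 10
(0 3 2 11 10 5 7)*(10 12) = [3, 1, 11, 2, 4, 7, 6, 0, 8, 9, 5, 12, 10] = (0 3 2 11 12 10 5 7)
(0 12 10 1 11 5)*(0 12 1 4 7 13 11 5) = (0 1 5 12 10 4 7 13 11) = [1, 5, 2, 3, 7, 12, 6, 13, 8, 9, 4, 0, 10, 11]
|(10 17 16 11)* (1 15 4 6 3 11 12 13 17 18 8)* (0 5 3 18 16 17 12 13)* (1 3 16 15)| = 40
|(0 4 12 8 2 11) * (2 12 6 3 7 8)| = 9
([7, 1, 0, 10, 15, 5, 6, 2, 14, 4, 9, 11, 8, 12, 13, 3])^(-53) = (0 7 2)(3 9 15 10 4)(8 12 13 14)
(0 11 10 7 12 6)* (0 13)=(0 11 10 7 12 6 13)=[11, 1, 2, 3, 4, 5, 13, 12, 8, 9, 7, 10, 6, 0]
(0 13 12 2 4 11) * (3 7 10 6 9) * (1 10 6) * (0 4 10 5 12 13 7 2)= (13)(0 7 6 9 3 2 10 1 5 12)(4 11)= [7, 5, 10, 2, 11, 12, 9, 6, 8, 3, 1, 4, 0, 13]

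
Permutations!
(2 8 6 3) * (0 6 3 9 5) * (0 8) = (0 6 9 5 8 3 2) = [6, 1, 0, 2, 4, 8, 9, 7, 3, 5]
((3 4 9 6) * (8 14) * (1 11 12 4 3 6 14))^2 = (1 12 9 8 11 4 14)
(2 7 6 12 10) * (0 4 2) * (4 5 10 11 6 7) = (0 5 10)(2 4)(6 12 11) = [5, 1, 4, 3, 2, 10, 12, 7, 8, 9, 0, 6, 11]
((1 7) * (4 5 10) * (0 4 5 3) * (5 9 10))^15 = ((0 4 3)(1 7)(9 10))^15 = (1 7)(9 10)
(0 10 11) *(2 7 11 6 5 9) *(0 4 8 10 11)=[11, 1, 7, 3, 8, 9, 5, 0, 10, 2, 6, 4]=(0 11 4 8 10 6 5 9 2 7)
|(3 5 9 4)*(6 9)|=|(3 5 6 9 4)|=5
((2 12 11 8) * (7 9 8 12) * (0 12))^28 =(0 12 11)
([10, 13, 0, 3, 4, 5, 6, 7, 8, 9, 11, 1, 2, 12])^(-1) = [2, 11, 12, 3, 4, 5, 6, 7, 8, 9, 0, 10, 13, 1]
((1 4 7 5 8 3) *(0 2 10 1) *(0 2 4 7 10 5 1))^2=(0 10 4)(2 8)(3 5)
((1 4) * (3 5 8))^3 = ((1 4)(3 5 8))^3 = (8)(1 4)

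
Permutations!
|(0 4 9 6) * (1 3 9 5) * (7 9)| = |(0 4 5 1 3 7 9 6)| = 8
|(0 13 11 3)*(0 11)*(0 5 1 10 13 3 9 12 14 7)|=|(0 3 11 9 12 14 7)(1 10 13 5)|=28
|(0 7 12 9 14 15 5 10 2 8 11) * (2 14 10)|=11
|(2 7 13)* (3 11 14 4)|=|(2 7 13)(3 11 14 4)|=12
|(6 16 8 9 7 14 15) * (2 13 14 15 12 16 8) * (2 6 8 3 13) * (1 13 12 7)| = 28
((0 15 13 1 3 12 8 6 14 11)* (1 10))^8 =(0 6 3 13 11 8 1 15 14 12 10)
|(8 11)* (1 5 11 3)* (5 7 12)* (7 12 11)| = 7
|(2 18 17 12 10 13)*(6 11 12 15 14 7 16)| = |(2 18 17 15 14 7 16 6 11 12 10 13)| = 12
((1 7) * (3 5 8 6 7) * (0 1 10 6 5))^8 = (0 3 1)(6 10 7)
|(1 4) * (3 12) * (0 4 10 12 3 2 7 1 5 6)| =|(0 4 5 6)(1 10 12 2 7)| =20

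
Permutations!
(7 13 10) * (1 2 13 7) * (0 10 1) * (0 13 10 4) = (0 4)(1 2 10 13) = [4, 2, 10, 3, 0, 5, 6, 7, 8, 9, 13, 11, 12, 1]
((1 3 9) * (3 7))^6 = ((1 7 3 9))^6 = (1 3)(7 9)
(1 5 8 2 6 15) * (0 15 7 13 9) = (0 15 1 5 8 2 6 7 13 9) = [15, 5, 6, 3, 4, 8, 7, 13, 2, 0, 10, 11, 12, 9, 14, 1]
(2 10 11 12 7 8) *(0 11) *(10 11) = (0 10)(2 11 12 7 8) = [10, 1, 11, 3, 4, 5, 6, 8, 2, 9, 0, 12, 7]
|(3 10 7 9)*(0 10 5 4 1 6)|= 9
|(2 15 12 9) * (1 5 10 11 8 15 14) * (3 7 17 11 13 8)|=20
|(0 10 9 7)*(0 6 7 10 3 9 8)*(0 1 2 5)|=8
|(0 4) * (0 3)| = 3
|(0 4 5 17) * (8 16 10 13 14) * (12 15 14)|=28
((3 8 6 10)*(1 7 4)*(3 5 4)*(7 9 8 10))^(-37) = ((1 9 8 6 7 3 10 5 4))^(-37) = (1 4 5 10 3 7 6 8 9)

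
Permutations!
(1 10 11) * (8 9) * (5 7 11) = (1 10 5 7 11)(8 9) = [0, 10, 2, 3, 4, 7, 6, 11, 9, 8, 5, 1]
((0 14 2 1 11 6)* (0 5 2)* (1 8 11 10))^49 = (0 14)(1 10)(2 5 6 11 8)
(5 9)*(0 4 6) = [4, 1, 2, 3, 6, 9, 0, 7, 8, 5] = (0 4 6)(5 9)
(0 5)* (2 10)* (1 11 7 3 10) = [5, 11, 1, 10, 4, 0, 6, 3, 8, 9, 2, 7] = (0 5)(1 11 7 3 10 2)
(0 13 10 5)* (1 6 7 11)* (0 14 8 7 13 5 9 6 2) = (0 5 14 8 7 11 1 2)(6 13 10 9) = [5, 2, 0, 3, 4, 14, 13, 11, 7, 6, 9, 1, 12, 10, 8]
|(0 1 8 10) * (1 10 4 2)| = 4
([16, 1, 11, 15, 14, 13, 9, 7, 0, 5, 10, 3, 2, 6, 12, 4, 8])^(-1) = [8, 1, 12, 11, 15, 9, 13, 7, 16, 6, 10, 2, 14, 5, 4, 3, 0]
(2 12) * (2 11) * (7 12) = (2 7 12 11) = [0, 1, 7, 3, 4, 5, 6, 12, 8, 9, 10, 2, 11]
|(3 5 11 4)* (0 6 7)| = |(0 6 7)(3 5 11 4)| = 12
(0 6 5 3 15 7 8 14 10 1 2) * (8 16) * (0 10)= (0 6 5 3 15 7 16 8 14)(1 2 10)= [6, 2, 10, 15, 4, 3, 5, 16, 14, 9, 1, 11, 12, 13, 0, 7, 8]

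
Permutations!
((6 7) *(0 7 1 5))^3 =(0 1 7 5 6)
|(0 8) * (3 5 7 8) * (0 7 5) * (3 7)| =|(0 7 8 3)| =4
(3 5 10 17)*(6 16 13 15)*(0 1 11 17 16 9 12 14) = (0 1 11 17 3 5 10 16 13 15 6 9 12 14) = [1, 11, 2, 5, 4, 10, 9, 7, 8, 12, 16, 17, 14, 15, 0, 6, 13, 3]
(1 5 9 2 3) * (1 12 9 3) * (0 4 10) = (0 4 10)(1 5 3 12 9 2) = [4, 5, 1, 12, 10, 3, 6, 7, 8, 2, 0, 11, 9]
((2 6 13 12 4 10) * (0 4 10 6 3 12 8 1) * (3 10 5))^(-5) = (0 4 6 13 8 1)(2 10)(3 12 5)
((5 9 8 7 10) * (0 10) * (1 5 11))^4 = (0 5)(1 7)(8 11)(9 10)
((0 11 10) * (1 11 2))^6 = (0 2 1 11 10)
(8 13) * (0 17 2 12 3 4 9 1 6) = (0 17 2 12 3 4 9 1 6)(8 13) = [17, 6, 12, 4, 9, 5, 0, 7, 13, 1, 10, 11, 3, 8, 14, 15, 16, 2]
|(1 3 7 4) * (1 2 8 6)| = |(1 3 7 4 2 8 6)| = 7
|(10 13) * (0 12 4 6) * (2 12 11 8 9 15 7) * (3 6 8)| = 28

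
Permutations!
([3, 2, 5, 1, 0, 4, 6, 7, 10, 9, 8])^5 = [4, 3, 1, 0, 5, 2, 6, 7, 10, 9, 8]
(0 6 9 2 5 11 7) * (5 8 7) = (0 6 9 2 8 7)(5 11) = [6, 1, 8, 3, 4, 11, 9, 0, 7, 2, 10, 5]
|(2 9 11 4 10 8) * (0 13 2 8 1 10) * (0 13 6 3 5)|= 20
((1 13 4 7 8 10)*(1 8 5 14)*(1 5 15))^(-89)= ((1 13 4 7 15)(5 14)(8 10))^(-89)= (1 13 4 7 15)(5 14)(8 10)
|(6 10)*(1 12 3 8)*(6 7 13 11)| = |(1 12 3 8)(6 10 7 13 11)| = 20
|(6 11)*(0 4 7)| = 6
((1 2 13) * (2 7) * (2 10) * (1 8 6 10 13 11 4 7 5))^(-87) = (1 5)(2 11 4 7 13 8 6 10)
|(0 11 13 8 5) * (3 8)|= |(0 11 13 3 8 5)|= 6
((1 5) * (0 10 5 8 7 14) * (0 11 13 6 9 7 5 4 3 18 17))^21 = (0 3)(4 17)(6 14)(7 13)(9 11)(10 18)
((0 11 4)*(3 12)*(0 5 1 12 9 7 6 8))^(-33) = ((0 11 4 5 1 12 3 9 7 6 8))^(-33) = (12)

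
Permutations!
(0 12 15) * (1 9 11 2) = (0 12 15)(1 9 11 2) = [12, 9, 1, 3, 4, 5, 6, 7, 8, 11, 10, 2, 15, 13, 14, 0]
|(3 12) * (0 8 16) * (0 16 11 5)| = |(16)(0 8 11 5)(3 12)| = 4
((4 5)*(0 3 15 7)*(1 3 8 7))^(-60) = ((0 8 7)(1 3 15)(4 5))^(-60) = (15)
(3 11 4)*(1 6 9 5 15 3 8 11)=(1 6 9 5 15 3)(4 8 11)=[0, 6, 2, 1, 8, 15, 9, 7, 11, 5, 10, 4, 12, 13, 14, 3]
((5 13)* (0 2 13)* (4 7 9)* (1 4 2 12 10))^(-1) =((0 12 10 1 4 7 9 2 13 5))^(-1) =(0 5 13 2 9 7 4 1 10 12)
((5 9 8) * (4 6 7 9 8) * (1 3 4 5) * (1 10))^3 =((1 3 4 6 7 9 5 8 10))^3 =(1 6 5)(3 7 8)(4 9 10)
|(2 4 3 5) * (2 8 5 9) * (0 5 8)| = 4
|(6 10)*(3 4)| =|(3 4)(6 10)| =2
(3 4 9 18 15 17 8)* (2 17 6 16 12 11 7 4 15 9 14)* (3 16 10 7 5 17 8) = (2 8 16 12 11 5 17 3 15 6 10 7 4 14)(9 18) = [0, 1, 8, 15, 14, 17, 10, 4, 16, 18, 7, 5, 11, 13, 2, 6, 12, 3, 9]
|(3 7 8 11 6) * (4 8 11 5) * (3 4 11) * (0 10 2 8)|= 8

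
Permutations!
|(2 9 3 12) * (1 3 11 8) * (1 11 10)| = |(1 3 12 2 9 10)(8 11)| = 6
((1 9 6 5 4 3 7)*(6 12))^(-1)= ((1 9 12 6 5 4 3 7))^(-1)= (1 7 3 4 5 6 12 9)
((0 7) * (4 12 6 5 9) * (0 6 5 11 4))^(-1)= ((0 7 6 11 4 12 5 9))^(-1)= (0 9 5 12 4 11 6 7)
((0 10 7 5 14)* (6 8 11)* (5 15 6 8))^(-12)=((0 10 7 15 6 5 14)(8 11))^(-12)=(0 7 6 14 10 15 5)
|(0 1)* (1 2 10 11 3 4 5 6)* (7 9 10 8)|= |(0 2 8 7 9 10 11 3 4 5 6 1)|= 12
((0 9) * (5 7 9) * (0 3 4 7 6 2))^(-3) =((0 5 6 2)(3 4 7 9))^(-3) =(0 5 6 2)(3 4 7 9)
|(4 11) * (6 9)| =2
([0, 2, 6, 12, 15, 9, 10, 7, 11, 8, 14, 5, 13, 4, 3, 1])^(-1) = (1 15 4 13 12 3 14 10 6 2)(5 11 8 9)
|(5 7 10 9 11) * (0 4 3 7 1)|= 9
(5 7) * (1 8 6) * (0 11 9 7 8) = (0 11 9 7 5 8 6 1) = [11, 0, 2, 3, 4, 8, 1, 5, 6, 7, 10, 9]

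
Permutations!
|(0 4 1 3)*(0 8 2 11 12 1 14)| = |(0 4 14)(1 3 8 2 11 12)| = 6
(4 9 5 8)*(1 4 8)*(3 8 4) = (1 3 8 4 9 5) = [0, 3, 2, 8, 9, 1, 6, 7, 4, 5]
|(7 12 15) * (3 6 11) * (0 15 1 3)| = |(0 15 7 12 1 3 6 11)| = 8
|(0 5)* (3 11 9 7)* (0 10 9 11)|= |(11)(0 5 10 9 7 3)|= 6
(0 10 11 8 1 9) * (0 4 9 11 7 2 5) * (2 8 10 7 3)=[7, 11, 5, 2, 9, 0, 6, 8, 1, 4, 3, 10]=(0 7 8 1 11 10 3 2 5)(4 9)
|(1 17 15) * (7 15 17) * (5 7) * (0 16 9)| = 12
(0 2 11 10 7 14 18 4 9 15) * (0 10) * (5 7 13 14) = [2, 1, 11, 3, 9, 7, 6, 5, 8, 15, 13, 0, 12, 14, 18, 10, 16, 17, 4] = (0 2 11)(4 9 15 10 13 14 18)(5 7)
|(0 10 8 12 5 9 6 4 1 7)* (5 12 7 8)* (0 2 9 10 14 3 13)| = |(0 14 3 13)(1 8 7 2 9 6 4)(5 10)| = 28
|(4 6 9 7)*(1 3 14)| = |(1 3 14)(4 6 9 7)| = 12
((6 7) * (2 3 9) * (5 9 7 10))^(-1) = ((2 3 7 6 10 5 9))^(-1) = (2 9 5 10 6 7 3)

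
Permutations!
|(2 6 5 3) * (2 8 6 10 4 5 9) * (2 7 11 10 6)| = |(2 6 9 7 11 10 4 5 3 8)| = 10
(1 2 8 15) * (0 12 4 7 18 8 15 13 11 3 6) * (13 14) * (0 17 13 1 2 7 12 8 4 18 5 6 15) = (0 8 14 1 7 5 6 17 13 11 3 15 2)(4 12 18) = [8, 7, 0, 15, 12, 6, 17, 5, 14, 9, 10, 3, 18, 11, 1, 2, 16, 13, 4]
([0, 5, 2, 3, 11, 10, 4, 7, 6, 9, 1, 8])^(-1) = (1 10 5)(4 6 8 11)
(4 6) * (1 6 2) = [0, 6, 1, 3, 2, 5, 4] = (1 6 4 2)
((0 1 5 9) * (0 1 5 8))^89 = ((0 5 9 1 8))^89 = (0 8 1 9 5)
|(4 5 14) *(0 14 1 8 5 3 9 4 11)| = |(0 14 11)(1 8 5)(3 9 4)| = 3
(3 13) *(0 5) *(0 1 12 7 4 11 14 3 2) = (0 5 1 12 7 4 11 14 3 13 2) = [5, 12, 0, 13, 11, 1, 6, 4, 8, 9, 10, 14, 7, 2, 3]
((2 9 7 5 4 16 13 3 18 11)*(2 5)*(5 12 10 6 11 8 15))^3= ((2 9 7)(3 18 8 15 5 4 16 13)(6 11 12 10))^3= (3 15 16 18 5 13 8 4)(6 10 12 11)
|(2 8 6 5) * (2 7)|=5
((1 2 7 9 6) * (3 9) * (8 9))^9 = (1 7 8 6 2 3 9)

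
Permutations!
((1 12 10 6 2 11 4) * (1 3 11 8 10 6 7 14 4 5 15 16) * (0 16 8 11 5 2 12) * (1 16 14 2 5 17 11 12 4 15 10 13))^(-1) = (0 1 13 8 15 14)(2 7 10 5 11 17 3 4 6 12)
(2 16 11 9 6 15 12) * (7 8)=(2 16 11 9 6 15 12)(7 8)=[0, 1, 16, 3, 4, 5, 15, 8, 7, 6, 10, 9, 2, 13, 14, 12, 11]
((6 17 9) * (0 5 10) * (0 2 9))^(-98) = ((0 5 10 2 9 6 17))^(-98) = (17)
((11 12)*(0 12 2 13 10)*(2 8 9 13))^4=(0 9 12 13 11 10 8)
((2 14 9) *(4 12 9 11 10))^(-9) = ((2 14 11 10 4 12 9))^(-9) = (2 12 10 14 9 4 11)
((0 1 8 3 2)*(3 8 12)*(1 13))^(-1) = (0 2 3 12 1 13)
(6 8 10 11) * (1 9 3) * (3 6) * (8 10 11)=(1 9 6 10 8 11 3)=[0, 9, 2, 1, 4, 5, 10, 7, 11, 6, 8, 3]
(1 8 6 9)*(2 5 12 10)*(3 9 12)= (1 8 6 12 10 2 5 3 9)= [0, 8, 5, 9, 4, 3, 12, 7, 6, 1, 2, 11, 10]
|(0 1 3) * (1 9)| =|(0 9 1 3)| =4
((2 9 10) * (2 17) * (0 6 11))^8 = (17)(0 11 6)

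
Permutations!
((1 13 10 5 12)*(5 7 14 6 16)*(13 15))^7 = (1 16 7 15 5 14 13 12 6 10)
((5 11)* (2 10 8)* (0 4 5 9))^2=(0 5 9 4 11)(2 8 10)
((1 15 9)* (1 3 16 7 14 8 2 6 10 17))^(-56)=((1 15 9 3 16 7 14 8 2 6 10 17))^(-56)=(1 16 2)(3 8 17)(6 15 7)(9 14 10)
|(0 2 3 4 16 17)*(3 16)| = 4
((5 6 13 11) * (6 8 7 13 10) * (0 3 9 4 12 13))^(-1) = ((0 3 9 4 12 13 11 5 8 7)(6 10))^(-1) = (0 7 8 5 11 13 12 4 9 3)(6 10)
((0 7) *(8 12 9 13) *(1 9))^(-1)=(0 7)(1 12 8 13 9)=((0 7)(1 9 13 8 12))^(-1)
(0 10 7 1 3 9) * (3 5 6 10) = (0 3 9)(1 5 6 10 7) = [3, 5, 2, 9, 4, 6, 10, 1, 8, 0, 7]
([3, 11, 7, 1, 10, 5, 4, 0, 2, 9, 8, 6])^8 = [2, 0, 10, 7, 11, 5, 1, 8, 4, 9, 6, 3]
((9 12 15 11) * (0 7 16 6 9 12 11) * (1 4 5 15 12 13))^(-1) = (0 15 5 4 1 13 11 9 6 16 7)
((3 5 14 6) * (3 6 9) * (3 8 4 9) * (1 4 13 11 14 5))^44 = (1 13)(3 8)(4 11)(9 14)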